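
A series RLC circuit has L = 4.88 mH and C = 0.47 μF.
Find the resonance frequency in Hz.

Step 1 — Resonance condition Im(Z)=0 gives ω₀ = 1/√(LC).
Step 2 — ω₀ = 1/√(0.00488·4.7e-07) = 2.088e+04 rad/s.
Step 3 — f₀ = ω₀/(2π) = 3323 Hz.

f₀ = 3323 Hz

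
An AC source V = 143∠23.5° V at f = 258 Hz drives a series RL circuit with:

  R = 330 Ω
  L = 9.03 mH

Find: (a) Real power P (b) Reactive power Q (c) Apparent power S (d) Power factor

Step 1 — Angular frequency: ω = 2π·f = 2π·258 = 1621 rad/s.
Step 2 — Component impedances:
  R: Z = R = 330 Ω
  L: Z = jωL = j·1621·0.00903 = 0 + j14.64 Ω
Step 3 — Series combination: Z_total = R + L = 330 + j14.64 Ω = 330.3∠2.5° Ω.
Step 4 — Source phasor: V = 143∠23.5° V = 131.1 + j57.02 V.
Step 5 — Current: I = V / Z = 0.4043 + j0.1549 A = 0.4329∠21.0° A.
Step 6 — Complex power: S = V·I* = 61.84 + j2.743 VA.
Step 7 — Real power: P = Re(S) = 61.84 W.
Step 8 — Reactive power: Q = Im(S) = 2.743 VAR.
Step 9 — Apparent power: |S| = 61.91 VA.
Step 10 — Power factor: PF = P/|S| = 0.999 (lagging).

(a) P = 61.84 W  (b) Q = 2.743 VAR  (c) S = 61.91 VA  (d) PF = 0.999 (lagging)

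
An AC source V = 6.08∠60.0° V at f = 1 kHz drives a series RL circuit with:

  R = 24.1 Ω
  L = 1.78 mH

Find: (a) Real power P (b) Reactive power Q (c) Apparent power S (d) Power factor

Step 1 — Angular frequency: ω = 2π·f = 2π·1000 = 6283 rad/s.
Step 2 — Component impedances:
  R: Z = R = 24.1 Ω
  L: Z = jωL = j·6283·0.00178 = 0 + j11.18 Ω
Step 3 — Series combination: Z_total = R + L = 24.1 + j11.18 Ω = 26.57∠24.9° Ω.
Step 4 — Source phasor: V = 6.08∠60.0° V = 3.04 + j5.265 V.
Step 5 — Current: I = V / Z = 0.1872 + j0.1316 A = 0.2288∠35.1° A.
Step 6 — Complex power: S = V·I* = 1.262 + j0.5857 VA.
Step 7 — Real power: P = Re(S) = 1.262 W.
Step 8 — Reactive power: Q = Im(S) = 0.5857 VAR.
Step 9 — Apparent power: |S| = 1.391 VA.
Step 10 — Power factor: PF = P/|S| = 0.9071 (lagging).

(a) P = 1.262 W  (b) Q = 0.5857 VAR  (c) S = 1.391 VA  (d) PF = 0.9071 (lagging)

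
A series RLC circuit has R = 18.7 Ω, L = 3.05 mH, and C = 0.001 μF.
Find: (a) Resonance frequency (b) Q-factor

Step 1 — Resonance condition Im(Z)=0 gives ω₀ = 1/√(LC).
Step 2 — ω₀ = 1/√(0.00305·1e-09) = 5.726e+05 rad/s.
Step 3 — f₀ = ω₀/(2π) = 9.113e+04 Hz.
Step 4 — Series Q: Q = ω₀L/R = 5.726e+05·0.00305/18.7 = 93.39.

(a) f₀ = 9.113e+04 Hz  (b) Q = 93.39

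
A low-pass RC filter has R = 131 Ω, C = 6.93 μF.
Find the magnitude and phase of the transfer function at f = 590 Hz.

Step 1 — Angular frequency: ω = 2π·590 = 3707 rad/s.
Step 2 — Transfer function: H(jω) = 1/(1 + jωRC).
Step 3 — Denominator: 1 + jωRC = 1 + j·3707·131·6.93e-06 = 1 + j3.365.
Step 4 — H = 0.08113 - j0.273.
Step 5 — Magnitude: |H| = 0.2848 (-10.9 dB); phase: φ = -73.5°.

|H| = 0.2848 (-10.9 dB), φ = -73.5°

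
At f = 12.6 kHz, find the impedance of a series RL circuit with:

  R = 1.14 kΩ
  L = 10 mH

Step 1 — Angular frequency: ω = 2π·f = 2π·1.26e+04 = 7.917e+04 rad/s.
Step 2 — Component impedances:
  R: Z = R = 1140 Ω
  L: Z = jωL = j·7.917e+04·0.01 = 0 + j791.7 Ω
Step 3 — Series combination: Z_total = R + L = 1140 + j791.7 Ω = 1388∠34.8° Ω.

Z = 1140 + j791.7 Ω = 1388∠34.8° Ω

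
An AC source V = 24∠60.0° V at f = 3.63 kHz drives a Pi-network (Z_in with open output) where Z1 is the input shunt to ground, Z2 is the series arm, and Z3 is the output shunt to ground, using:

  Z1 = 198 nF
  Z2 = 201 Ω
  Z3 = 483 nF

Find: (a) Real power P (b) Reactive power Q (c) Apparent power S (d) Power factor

Step 1 — Angular frequency: ω = 2π·f = 2π·3630 = 2.281e+04 rad/s.
Step 2 — Component impedances:
  Z1: Z = 1/(jωC) = -j/(ω·C) = 0 - j221.4 Ω
  Z2: Z = R = 201 Ω
  Z3: Z = 1/(jωC) = -j/(ω·C) = 0 - j90.78 Ω
Step 3 — With open output, the series arm Z2 and the output shunt Z3 appear in series to ground: Z2 + Z3 = 201 - j90.78 Ω.
Step 4 — Parallel with input shunt Z1: Z_in = Z1 || (Z2 + Z3) = 71.48 - j110.4 Ω = 131.5∠-57.1° Ω.
Step 5 — Source phasor: V = 24∠60.0° V = 12 + j20.78 V.
Step 6 — Current: I = V / Z = -0.08306 + j0.1625 A = 0.1825∠117.1° A.
Step 7 — Complex power: S = V·I* = 2.38 - j3.676 VA.
Step 8 — Real power: P = Re(S) = 2.38 W.
Step 9 — Reactive power: Q = Im(S) = -3.676 VAR.
Step 10 — Apparent power: |S| = 4.379 VA.
Step 11 — Power factor: PF = P/|S| = 0.5435 (leading).

(a) P = 2.38 W  (b) Q = -3.676 VAR  (c) S = 4.379 VA  (d) PF = 0.5435 (leading)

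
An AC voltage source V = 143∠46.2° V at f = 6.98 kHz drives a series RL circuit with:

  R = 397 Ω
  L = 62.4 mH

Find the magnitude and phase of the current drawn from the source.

Step 1 — Angular frequency: ω = 2π·f = 2π·6980 = 4.386e+04 rad/s.
Step 2 — Component impedances:
  R: Z = R = 397 Ω
  L: Z = jωL = j·4.386e+04·0.0624 = 0 + j2737 Ω
Step 3 — Series combination: Z_total = R + L = 397 + j2737 Ω = 2765∠81.7° Ω.
Step 4 — Source phasor: V = 143∠46.2° V = 98.98 + j103.2 V.
Step 5 — Ohm's law: I = V / Z_total = (98.98 + j103.2) / (397 + j2737) = 0.04208 - j0.03006 A.
Step 6 — Convert to polar: |I| = 0.05171 A, ∠I = -35.5°.

I = 0.05171∠-35.5° A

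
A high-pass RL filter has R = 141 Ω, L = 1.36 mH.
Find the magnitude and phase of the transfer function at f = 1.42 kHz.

Step 1 — Angular frequency: ω = 2π·1420 = 8922 rad/s.
Step 2 — Transfer function: H(jω) = jωL/(R + jωL).
Step 3 — Numerator jωL = j·12.13; denominator R + jωL = 141 + j12.13.
Step 4 — H = 0.007351 + j0.08542.
Step 5 — Magnitude: |H| = 0.08574 (-21.3 dB); phase: φ = 85.1°.

|H| = 0.08574 (-21.3 dB), φ = 85.1°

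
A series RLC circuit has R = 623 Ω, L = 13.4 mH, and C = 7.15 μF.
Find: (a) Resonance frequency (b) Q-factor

Step 1 — Resonance condition Im(Z)=0 gives ω₀ = 1/√(LC).
Step 2 — ω₀ = 1/√(0.0134·7.15e-06) = 3231 rad/s.
Step 3 — f₀ = ω₀/(2π) = 514.2 Hz.
Step 4 — Series Q: Q = ω₀L/R = 3231·0.0134/623 = 0.06949.

(a) f₀ = 514.2 Hz  (b) Q = 0.06949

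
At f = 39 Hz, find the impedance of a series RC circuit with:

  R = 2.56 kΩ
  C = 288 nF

Step 1 — Angular frequency: ω = 2π·f = 2π·39 = 245 rad/s.
Step 2 — Component impedances:
  R: Z = R = 2560 Ω
  C: Z = 1/(jωC) = -j/(ω·C) = 0 - j1.417e+04 Ω
Step 3 — Series combination: Z_total = R + C = 2560 - j1.417e+04 Ω = 1.44e+04∠-79.8° Ω.

Z = 2560 - j1.417e+04 Ω = 1.44e+04∠-79.8° Ω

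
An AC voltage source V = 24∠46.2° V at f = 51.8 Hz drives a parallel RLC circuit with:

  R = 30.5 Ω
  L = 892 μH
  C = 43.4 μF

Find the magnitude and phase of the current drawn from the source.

Step 1 — Angular frequency: ω = 2π·f = 2π·51.8 = 325.5 rad/s.
Step 2 — Component impedances:
  R: Z = R = 30.5 Ω
  L: Z = jωL = j·325.5·0.000892 = 0 + j0.2903 Ω
  C: Z = 1/(jωC) = -j/(ω·C) = 0 - j70.79 Ω
Step 3 — Parallel combination: 1/Z_total = 1/R + 1/L + 1/C; Z_total = 0.002786 + j0.2915 Ω = 0.2915∠89.5° Ω.
Step 4 — Source phasor: V = 24∠46.2° V = 16.61 + j17.32 V.
Step 5 — Ohm's law: I = V / Z_total = (16.61 + j17.32) / (0.002786 + j0.2915) = 59.97 - j56.42 A.
Step 6 — Convert to polar: |I| = 82.33 A, ∠I = -43.3°.

I = 82.33∠-43.3° A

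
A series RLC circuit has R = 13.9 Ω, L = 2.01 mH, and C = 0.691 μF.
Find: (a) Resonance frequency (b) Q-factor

Step 1 — Resonance condition Im(Z)=0 gives ω₀ = 1/√(LC).
Step 2 — ω₀ = 1/√(0.00201·6.91e-07) = 2.683e+04 rad/s.
Step 3 — f₀ = ω₀/(2π) = 4271 Hz.
Step 4 — Series Q: Q = ω₀L/R = 2.683e+04·0.00201/13.9 = 3.88.

(a) f₀ = 4271 Hz  (b) Q = 3.88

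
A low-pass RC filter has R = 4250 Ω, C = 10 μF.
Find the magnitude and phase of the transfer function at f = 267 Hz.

Step 1 — Angular frequency: ω = 2π·267 = 1678 rad/s.
Step 2 — Transfer function: H(jω) = 1/(1 + jωRC).
Step 3 — Denominator: 1 + jωRC = 1 + j·1678·4250·1e-05 = 1 + j71.3.
Step 4 — H = 0.0001967 - j0.01402.
Step 5 — Magnitude: |H| = 0.01402 (-37.1 dB); phase: φ = -89.2°.

|H| = 0.01402 (-37.1 dB), φ = -89.2°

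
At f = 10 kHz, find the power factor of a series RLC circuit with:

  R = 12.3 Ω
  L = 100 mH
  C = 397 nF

Step 1 — Angular frequency: ω = 2π·f = 2π·1e+04 = 6.283e+04 rad/s.
Step 2 — Component impedances:
  R: Z = R = 12.3 Ω
  L: Z = jωL = j·6.283e+04·0.1 = 0 + j6283 Ω
  C: Z = 1/(jωC) = -j/(ω·C) = 0 - j40.09 Ω
Step 3 — Series combination: Z_total = R + L + C = 12.3 + j6243 Ω = 6243∠89.9° Ω.
Step 4 — Power factor: PF = cos(φ) = Re(Z)/|Z| = 12.3/6243 = 0.00197.
Step 5 — Type: Im(Z) = 6243 ⇒ lagging (phase φ = 89.9°).

PF = 0.00197 (lagging, φ = 89.9°)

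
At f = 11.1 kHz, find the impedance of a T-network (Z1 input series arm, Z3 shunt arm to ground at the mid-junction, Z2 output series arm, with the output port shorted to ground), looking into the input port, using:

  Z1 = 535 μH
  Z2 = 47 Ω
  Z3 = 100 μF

Step 1 — Angular frequency: ω = 2π·f = 2π·1.11e+04 = 6.974e+04 rad/s.
Step 2 — Component impedances:
  Z1: Z = jωL = j·6.974e+04·0.000535 = 0 + j37.31 Ω
  Z2: Z = R = 47 Ω
  Z3: Z = 1/(jωC) = -j/(ω·C) = 0 - j0.1434 Ω
Step 3 — With the output port shorted to ground, the output series arm Z2 runs from the junction to ground; the shunt arm Z3 also runs from the junction to ground. They appear in parallel: Z3 || Z2 = 0.0004374 - j0.1434 Ω.
Step 4 — Series with input arm Z1: Z_in = Z1 + (Z3 || Z2) = 0.0004374 + j37.17 Ω = 37.17∠90.0° Ω.

Z = 0.0004374 + j37.17 Ω = 37.17∠90.0° Ω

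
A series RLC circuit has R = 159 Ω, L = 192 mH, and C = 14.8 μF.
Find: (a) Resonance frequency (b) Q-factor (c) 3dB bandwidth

Step 1 — Resonance condition Im(Z)=0 gives ω₀ = 1/√(LC).
Step 2 — ω₀ = 1/√(0.192·1.48e-05) = 593.2 rad/s.
Step 3 — f₀ = ω₀/(2π) = 94.41 Hz.
Step 4 — Series Q: Q = ω₀L/R = 593.2·0.192/159 = 0.7163.
Step 5 — 3dB bandwidth: Δω = ω₀/Q = 828.1 rad/s; BW = Δω/(2π) = 131.8 Hz.

(a) f₀ = 94.41 Hz  (b) Q = 0.7163  (c) BW = 131.8 Hz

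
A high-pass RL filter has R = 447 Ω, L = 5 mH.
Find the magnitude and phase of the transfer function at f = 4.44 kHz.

Step 1 — Angular frequency: ω = 2π·4440 = 2.79e+04 rad/s.
Step 2 — Transfer function: H(jω) = jωL/(R + jωL).
Step 3 — Numerator jωL = j·139.5; denominator R + jωL = 447 + j139.5.
Step 4 — H = 0.08874 + j0.2844.
Step 5 — Magnitude: |H| = 0.2979 (-10.5 dB); phase: φ = 72.7°.

|H| = 0.2979 (-10.5 dB), φ = 72.7°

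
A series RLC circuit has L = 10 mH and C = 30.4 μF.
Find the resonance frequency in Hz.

Step 1 — Resonance condition Im(Z)=0 gives ω₀ = 1/√(LC).
Step 2 — ω₀ = 1/√(0.01·3.04e-05) = 1814 rad/s.
Step 3 — f₀ = ω₀/(2π) = 288.7 Hz.

f₀ = 288.7 Hz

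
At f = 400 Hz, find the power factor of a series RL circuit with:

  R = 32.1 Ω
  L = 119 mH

Step 1 — Angular frequency: ω = 2π·f = 2π·400 = 2513 rad/s.
Step 2 — Component impedances:
  R: Z = R = 32.1 Ω
  L: Z = jωL = j·2513·0.119 = 0 + j299.1 Ω
Step 3 — Series combination: Z_total = R + L = 32.1 + j299.1 Ω = 300.8∠83.9° Ω.
Step 4 — Power factor: PF = cos(φ) = Re(Z)/|Z| = 32.1/300.8 = 0.1067.
Step 5 — Type: Im(Z) = 299.1 ⇒ lagging (phase φ = 83.9°).

PF = 0.1067 (lagging, φ = 83.9°)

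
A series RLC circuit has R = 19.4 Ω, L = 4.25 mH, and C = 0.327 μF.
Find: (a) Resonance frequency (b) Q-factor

Step 1 — Resonance condition Im(Z)=0 gives ω₀ = 1/√(LC).
Step 2 — ω₀ = 1/√(0.00425·3.27e-07) = 2.682e+04 rad/s.
Step 3 — f₀ = ω₀/(2π) = 4269 Hz.
Step 4 — Series Q: Q = ω₀L/R = 2.682e+04·0.00425/19.4 = 5.877.

(a) f₀ = 4269 Hz  (b) Q = 5.877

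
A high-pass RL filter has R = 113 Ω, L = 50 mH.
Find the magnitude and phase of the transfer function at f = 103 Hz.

Step 1 — Angular frequency: ω = 2π·103 = 647.2 rad/s.
Step 2 — Transfer function: H(jω) = jωL/(R + jωL).
Step 3 — Numerator jωL = j·32.36; denominator R + jωL = 113 + j32.36.
Step 4 — H = 0.07579 + j0.2647.
Step 5 — Magnitude: |H| = 0.2753 (-11.2 dB); phase: φ = 74.0°.

|H| = 0.2753 (-11.2 dB), φ = 74.0°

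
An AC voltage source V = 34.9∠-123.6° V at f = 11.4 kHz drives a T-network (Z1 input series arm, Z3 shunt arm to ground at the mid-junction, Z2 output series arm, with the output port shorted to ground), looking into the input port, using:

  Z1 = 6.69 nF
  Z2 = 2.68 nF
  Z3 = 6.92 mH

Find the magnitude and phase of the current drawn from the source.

Step 1 — Angular frequency: ω = 2π·f = 2π·1.14e+04 = 7.163e+04 rad/s.
Step 2 — Component impedances:
  Z1: Z = 1/(jωC) = -j/(ω·C) = 0 - j2087 Ω
  Z2: Z = 1/(jωC) = -j/(ω·C) = 0 - j5209 Ω
  Z3: Z = jωL = j·7.163e+04·0.00692 = 0 + j495.7 Ω
Step 3 — With the output port shorted to ground, the output series arm Z2 runs from the junction to ground; the shunt arm Z3 also runs from the junction to ground. They appear in parallel: Z3 || Z2 = 0 + j547.8 Ω.
Step 4 — Series with input arm Z1: Z_in = Z1 + (Z3 || Z2) = 0 - j1539 Ω = 1539∠-90.0° Ω.
Step 5 — Source phasor: V = 34.9∠-123.6° V = -19.31 - j29.07 V.
Step 6 — Ohm's law: I = V / Z_total = (-19.31 - j29.07) / (0 - j1539) = 0.01889 - j0.01255 A.
Step 7 — Convert to polar: |I| = 0.02268 A, ∠I = -33.6°.

I = 0.02268∠-33.6° A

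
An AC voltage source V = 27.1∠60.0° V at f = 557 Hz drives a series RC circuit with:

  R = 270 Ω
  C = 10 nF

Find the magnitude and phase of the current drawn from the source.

Step 1 — Angular frequency: ω = 2π·f = 2π·557 = 3500 rad/s.
Step 2 — Component impedances:
  R: Z = R = 270 Ω
  C: Z = 1/(jωC) = -j/(ω·C) = 0 - j2.857e+04 Ω
Step 3 — Series combination: Z_total = R + C = 270 - j2.857e+04 Ω = 2.857e+04∠-89.5° Ω.
Step 4 — Source phasor: V = 27.1∠60.0° V = 13.55 + j23.47 V.
Step 5 — Ohm's law: I = V / Z_total = (13.55 + j23.47) / (270 - j2.857e+04) = -0.0008168 + j0.0004819 A.
Step 6 — Convert to polar: |I| = 0.0009484 A, ∠I = 149.5°.

I = 0.0009484∠149.5° A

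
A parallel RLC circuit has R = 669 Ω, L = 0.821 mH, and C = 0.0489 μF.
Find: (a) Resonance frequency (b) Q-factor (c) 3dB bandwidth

Step 1 — Resonance: ω₀ = 1/√(LC) = 1/√(0.000821·4.89e-08) = 1.578e+05 rad/s.
Step 2 — f₀ = ω₀/(2π) = 2.512e+04 Hz.
Step 3 — Parallel Q: Q = R/(ω₀L) = 669/(1.578e+05·0.000821) = 5.163.
Step 4 — Bandwidth: Δω = ω₀/Q = 3.057e+04 rad/s; BW = Δω/(2π) = 4865 Hz.

(a) f₀ = 2.512e+04 Hz  (b) Q = 5.163  (c) BW = 4865 Hz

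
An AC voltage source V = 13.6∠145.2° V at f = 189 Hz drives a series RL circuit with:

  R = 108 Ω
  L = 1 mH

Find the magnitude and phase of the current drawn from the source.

Step 1 — Angular frequency: ω = 2π·f = 2π·189 = 1188 rad/s.
Step 2 — Component impedances:
  R: Z = R = 108 Ω
  L: Z = jωL = j·1188·0.001 = 0 + j1.188 Ω
Step 3 — Series combination: Z_total = R + L = 108 + j1.188 Ω = 108∠0.6° Ω.
Step 4 — Source phasor: V = 13.6∠145.2° V = -11.17 + j7.762 V.
Step 5 — Ohm's law: I = V / Z_total = (-11.17 + j7.762) / (108 + j1.188) = -0.1026 + j0.073 A.
Step 6 — Convert to polar: |I| = 0.1259 A, ∠I = 144.6°.

I = 0.1259∠144.6° A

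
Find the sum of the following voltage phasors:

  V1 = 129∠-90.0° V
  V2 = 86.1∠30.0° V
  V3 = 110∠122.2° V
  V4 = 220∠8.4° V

Step 1 — Convert each phasor to rectangular form:
  V1 = 129·(cos(-90.0°) + j·sin(-90.0°)) = 0 - j129 V
  V2 = 86.1·(cos(30.0°) + j·sin(30.0°)) = 74.56 + j43.05 V
  V3 = 110·(cos(122.2°) + j·sin(122.2°)) = -58.62 + j93.08 V
  V4 = 220·(cos(8.4°) + j·sin(8.4°)) = 217.6 + j32.14 V
Step 2 — Sum components: V_total = 233.6 + j39.27 V.
Step 3 — Convert to polar: |V_total| = 236.9 V, ∠V_total = 9.5°.

V_total = 236.9∠9.5° V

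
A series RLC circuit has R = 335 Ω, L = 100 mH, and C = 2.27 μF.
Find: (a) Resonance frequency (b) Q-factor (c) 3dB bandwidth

Step 1 — Resonance condition Im(Z)=0 gives ω₀ = 1/√(LC).
Step 2 — ω₀ = 1/√(0.1·2.27e-06) = 2099 rad/s.
Step 3 — f₀ = ω₀/(2π) = 334 Hz.
Step 4 — Series Q: Q = ω₀L/R = 2099·0.1/335 = 0.6265.
Step 5 — 3dB bandwidth: Δω = ω₀/Q = 3350 rad/s; BW = Δω/(2π) = 533.2 Hz.

(a) f₀ = 334 Hz  (b) Q = 0.6265  (c) BW = 533.2 Hz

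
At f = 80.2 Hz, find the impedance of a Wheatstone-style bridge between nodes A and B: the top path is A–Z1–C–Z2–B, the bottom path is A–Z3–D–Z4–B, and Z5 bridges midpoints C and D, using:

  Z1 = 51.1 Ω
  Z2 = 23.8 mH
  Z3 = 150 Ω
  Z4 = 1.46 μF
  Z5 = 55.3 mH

Step 1 — Angular frequency: ω = 2π·f = 2π·80.2 = 503.9 rad/s.
Step 2 — Component impedances:
  Z1: Z = R = 51.1 Ω
  Z2: Z = jωL = j·503.9·0.0238 = 0 + j11.99 Ω
  Z3: Z = R = 150 Ω
  Z4: Z = 1/(jωC) = -j/(ω·C) = 0 - j1359 Ω
  Z5: Z = jωL = j·503.9·0.0553 = 0 + j27.87 Ω
Step 3 — Bridge requires nodal analysis (the Z5 bridge couples midpoints C and D, so the two paths cannot be reduced to a simple series/parallel combination). Setting node B to ground and injecting 1 A at node A, the 3-node admittance system at A, C, D solves to V_A = Z_AB = 38.39 + j14.03 Ω = 40.87∠20.1° Ω.

Z = 38.39 + j14.03 Ω = 40.87∠20.1° Ω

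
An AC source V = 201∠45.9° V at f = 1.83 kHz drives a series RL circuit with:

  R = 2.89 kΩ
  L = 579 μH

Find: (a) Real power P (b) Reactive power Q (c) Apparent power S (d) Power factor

Step 1 — Angular frequency: ω = 2π·f = 2π·1830 = 1.15e+04 rad/s.
Step 2 — Component impedances:
  R: Z = R = 2890 Ω
  L: Z = jωL = j·1.15e+04·0.000579 = 0 + j6.657 Ω
Step 3 — Series combination: Z_total = R + L = 2890 + j6.657 Ω = 2890∠0.1° Ω.
Step 4 — Source phasor: V = 201∠45.9° V = 139.9 + j144.3 V.
Step 5 — Current: I = V / Z = 0.04852 + j0.04983 A = 0.06955∠45.8° A.
Step 6 — Complex power: S = V·I* = 13.98 + j0.0322 VA.
Step 7 — Real power: P = Re(S) = 13.98 W.
Step 8 — Reactive power: Q = Im(S) = 0.0322 VAR.
Step 9 — Apparent power: |S| = 13.98 VA.
Step 10 — Power factor: PF = P/|S| = 1 (lagging).

(a) P = 13.98 W  (b) Q = 0.0322 VAR  (c) S = 13.98 VA  (d) PF = 1 (lagging)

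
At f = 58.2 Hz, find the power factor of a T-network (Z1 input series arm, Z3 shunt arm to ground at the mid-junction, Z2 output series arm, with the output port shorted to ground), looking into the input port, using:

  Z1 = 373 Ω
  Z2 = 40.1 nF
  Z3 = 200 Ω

Step 1 — Angular frequency: ω = 2π·f = 2π·58.2 = 365.7 rad/s.
Step 2 — Component impedances:
  Z1: Z = R = 373 Ω
  Z2: Z = 1/(jωC) = -j/(ω·C) = 0 - j6.82e+04 Ω
  Z3: Z = R = 200 Ω
Step 3 — With the output port shorted to ground, the output series arm Z2 runs from the junction to ground; the shunt arm Z3 also runs from the junction to ground. They appear in parallel: Z3 || Z2 = 200 - j0.5865 Ω.
Step 4 — Series with input arm Z1: Z_in = Z1 + (Z3 || Z2) = 573 - j0.5865 Ω = 573∠-0.1° Ω.
Step 5 — Power factor: PF = cos(φ) = Re(Z)/|Z| = 573/573 = 1.
Step 6 — Type: Im(Z) = -0.5865 ⇒ leading (phase φ = -0.1°).

PF = 1 (leading, φ = -0.1°)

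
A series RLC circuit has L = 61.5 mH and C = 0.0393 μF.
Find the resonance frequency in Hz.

Step 1 — Resonance condition Im(Z)=0 gives ω₀ = 1/√(LC).
Step 2 — ω₀ = 1/√(0.0615·3.93e-08) = 2.034e+04 rad/s.
Step 3 — f₀ = ω₀/(2π) = 3237 Hz.

f₀ = 3237 Hz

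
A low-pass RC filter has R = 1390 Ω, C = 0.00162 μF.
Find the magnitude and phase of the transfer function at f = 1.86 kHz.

Step 1 — Angular frequency: ω = 2π·1860 = 1.169e+04 rad/s.
Step 2 — Transfer function: H(jω) = 1/(1 + jωRC).
Step 3 — Denominator: 1 + jωRC = 1 + j·1.169e+04·1390·1.62e-09 = 1 + j0.02632.
Step 4 — H = 0.9993 - j0.0263.
Step 5 — Magnitude: |H| = 0.9997 (-0.0 dB); phase: φ = -1.5°.

|H| = 0.9997 (-0.0 dB), φ = -1.5°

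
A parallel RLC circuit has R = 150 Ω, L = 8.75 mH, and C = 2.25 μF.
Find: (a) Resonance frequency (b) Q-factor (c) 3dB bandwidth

Step 1 — Resonance: ω₀ = 1/√(LC) = 1/√(0.00875·2.25e-06) = 7127 rad/s.
Step 2 — f₀ = ω₀/(2π) = 1134 Hz.
Step 3 — Parallel Q: Q = R/(ω₀L) = 150/(7127·0.00875) = 2.405.
Step 4 — Bandwidth: Δω = ω₀/Q = 2963 rad/s; BW = Δω/(2π) = 471.6 Hz.

(a) f₀ = 1134 Hz  (b) Q = 2.405  (c) BW = 471.6 Hz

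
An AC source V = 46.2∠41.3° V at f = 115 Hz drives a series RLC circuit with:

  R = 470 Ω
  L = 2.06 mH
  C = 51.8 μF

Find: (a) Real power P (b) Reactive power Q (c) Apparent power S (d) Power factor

Step 1 — Angular frequency: ω = 2π·f = 2π·115 = 722.6 rad/s.
Step 2 — Component impedances:
  R: Z = R = 470 Ω
  L: Z = jωL = j·722.6·0.00206 = 0 + j1.488 Ω
  C: Z = 1/(jωC) = -j/(ω·C) = 0 - j26.72 Ω
Step 3 — Series combination: Z_total = R + L + C = 470 - j25.23 Ω = 470.7∠-3.1° Ω.
Step 4 — Source phasor: V = 46.2∠41.3° V = 34.71 + j30.49 V.
Step 5 — Current: I = V / Z = 0.07016 + j0.06864 A = 0.09816∠44.4° A.
Step 6 — Complex power: S = V·I* = 4.528 - j0.2431 VA.
Step 7 — Real power: P = Re(S) = 4.528 W.
Step 8 — Reactive power: Q = Im(S) = -0.2431 VAR.
Step 9 — Apparent power: |S| = 4.535 VA.
Step 10 — Power factor: PF = P/|S| = 0.9986 (leading).

(a) P = 4.528 W  (b) Q = -0.2431 VAR  (c) S = 4.535 VA  (d) PF = 0.9986 (leading)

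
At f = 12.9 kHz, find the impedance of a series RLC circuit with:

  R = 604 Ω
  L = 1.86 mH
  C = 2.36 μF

Step 1 — Angular frequency: ω = 2π·f = 2π·1.29e+04 = 8.105e+04 rad/s.
Step 2 — Component impedances:
  R: Z = R = 604 Ω
  L: Z = jωL = j·8.105e+04·0.00186 = 0 + j150.8 Ω
  C: Z = 1/(jωC) = -j/(ω·C) = 0 - j5.228 Ω
Step 3 — Series combination: Z_total = R + L + C = 604 + j145.5 Ω = 621.3∠13.5° Ω.

Z = 604 + j145.5 Ω = 621.3∠13.5° Ω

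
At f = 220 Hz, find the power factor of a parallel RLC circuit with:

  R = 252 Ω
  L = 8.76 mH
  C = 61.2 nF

Step 1 — Angular frequency: ω = 2π·f = 2π·220 = 1382 rad/s.
Step 2 — Component impedances:
  R: Z = R = 252 Ω
  L: Z = jωL = j·1382·0.00876 = 0 + j12.11 Ω
  C: Z = 1/(jωC) = -j/(ω·C) = 0 - j1.182e+04 Ω
Step 3 — Parallel combination: 1/Z_total = 1/R + 1/L + 1/C; Z_total = 0.5817 + j12.09 Ω = 12.11∠87.2° Ω.
Step 4 — Power factor: PF = cos(φ) = Re(Z)/|Z| = 0.5817/12.107 = 0.04805.
Step 5 — Type: Im(Z) = 12.09 ⇒ lagging (phase φ = 87.2°).

PF = 0.04805 (lagging, φ = 87.2°)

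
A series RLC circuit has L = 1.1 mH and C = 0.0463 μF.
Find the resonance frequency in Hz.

Step 1 — Resonance condition Im(Z)=0 gives ω₀ = 1/√(LC).
Step 2 — ω₀ = 1/√(0.0011·4.63e-08) = 1.401e+05 rad/s.
Step 3 — f₀ = ω₀/(2π) = 2.23e+04 Hz.

f₀ = 2.23e+04 Hz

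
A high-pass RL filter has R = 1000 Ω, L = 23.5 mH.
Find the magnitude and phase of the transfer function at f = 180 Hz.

Step 1 — Angular frequency: ω = 2π·180 = 1131 rad/s.
Step 2 — Transfer function: H(jω) = jωL/(R + jωL).
Step 3 — Numerator jωL = j·26.58; denominator R + jωL = 1000 + j26.58.
Step 4 — H = 0.0007059 + j0.02656.
Step 5 — Magnitude: |H| = 0.02657 (-31.5 dB); phase: φ = 88.5°.

|H| = 0.02657 (-31.5 dB), φ = 88.5°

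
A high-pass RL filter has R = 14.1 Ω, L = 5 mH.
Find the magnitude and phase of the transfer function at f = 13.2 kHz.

Step 1 — Angular frequency: ω = 2π·1.32e+04 = 8.294e+04 rad/s.
Step 2 — Transfer function: H(jω) = jωL/(R + jωL).
Step 3 — Numerator jωL = j·414.7; denominator R + jωL = 14.1 + j414.7.
Step 4 — H = 0.9988 + j0.03396.
Step 5 — Magnitude: |H| = 0.9994 (-0.0 dB); phase: φ = 1.9°.

|H| = 0.9994 (-0.0 dB), φ = 1.9°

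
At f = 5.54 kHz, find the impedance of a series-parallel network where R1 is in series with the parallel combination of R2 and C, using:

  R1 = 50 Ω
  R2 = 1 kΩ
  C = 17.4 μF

Step 1 — Angular frequency: ω = 2π·f = 2π·5540 = 3.481e+04 rad/s.
Step 2 — Component impedances:
  R1: Z = R = 50 Ω
  R2: Z = R = 1000 Ω
  C: Z = 1/(jωC) = -j/(ω·C) = 0 - j1.651 Ω
Step 3 — Parallel branch: R2 || C = 1/(1/R2 + 1/C) = 0.002726 - j1.651 Ω.
Step 4 — Series with R1: Z_total = R1 + (R2 || C) = 50 - j1.651 Ω = 50.03∠-1.9° Ω.

Z = 50 - j1.651 Ω = 50.03∠-1.9° Ω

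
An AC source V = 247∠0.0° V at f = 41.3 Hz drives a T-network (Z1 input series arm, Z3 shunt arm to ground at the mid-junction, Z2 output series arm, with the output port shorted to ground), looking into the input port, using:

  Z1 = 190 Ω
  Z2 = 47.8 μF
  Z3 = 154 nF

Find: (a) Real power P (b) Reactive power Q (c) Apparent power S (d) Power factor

Step 1 — Angular frequency: ω = 2π·f = 2π·41.3 = 259.5 rad/s.
Step 2 — Component impedances:
  Z1: Z = R = 190 Ω
  Z2: Z = 1/(jωC) = -j/(ω·C) = 0 - j80.62 Ω
  Z3: Z = 1/(jωC) = -j/(ω·C) = 0 - j2.502e+04 Ω
Step 3 — With the output port shorted to ground, the output series arm Z2 runs from the junction to ground; the shunt arm Z3 also runs from the junction to ground. They appear in parallel: Z3 || Z2 = 0 - j80.36 Ω.
Step 4 — Series with input arm Z1: Z_in = Z1 + (Z3 || Z2) = 190 - j80.36 Ω = 206.3∠-22.9° Ω.
Step 5 — Source phasor: V = 247∠0.0° V = 247 V.
Step 6 — Current: I = V / Z = 1.103 + j0.4664 A = 1.197∠22.9° A.
Step 7 — Complex power: S = V·I* = 272.4 - j115.2 VA.
Step 8 — Real power: P = Re(S) = 272.4 W.
Step 9 — Reactive power: Q = Im(S) = -115.2 VAR.
Step 10 — Apparent power: |S| = 295.7 VA.
Step 11 — Power factor: PF = P/|S| = 0.921 (leading).

(a) P = 272.4 W  (b) Q = -115.2 VAR  (c) S = 295.7 VA  (d) PF = 0.921 (leading)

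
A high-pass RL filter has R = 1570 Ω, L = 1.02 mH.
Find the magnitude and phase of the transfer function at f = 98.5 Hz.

Step 1 — Angular frequency: ω = 2π·98.5 = 618.9 rad/s.
Step 2 — Transfer function: H(jω) = jωL/(R + jωL).
Step 3 — Numerator jωL = j·0.6313; denominator R + jωL = 1570 + j0.6313.
Step 4 — H = 1.617e-07 + j0.0004021.
Step 5 — Magnitude: |H| = 0.0004021 (-67.9 dB); phase: φ = 90.0°.

|H| = 0.0004021 (-67.9 dB), φ = 90.0°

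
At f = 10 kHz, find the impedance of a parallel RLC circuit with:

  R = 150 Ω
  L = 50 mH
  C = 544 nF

Step 1 — Angular frequency: ω = 2π·f = 2π·1e+04 = 6.283e+04 rad/s.
Step 2 — Component impedances:
  R: Z = R = 150 Ω
  L: Z = jωL = j·6.283e+04·0.05 = 0 + j3142 Ω
  C: Z = 1/(jωC) = -j/(ω·C) = 0 - j29.26 Ω
Step 3 — Parallel combination: 1/Z_total = 1/R + 1/L + 1/C; Z_total = 5.597 - j28.43 Ω = 28.98∠-78.9° Ω.

Z = 5.597 - j28.43 Ω = 28.98∠-78.9° Ω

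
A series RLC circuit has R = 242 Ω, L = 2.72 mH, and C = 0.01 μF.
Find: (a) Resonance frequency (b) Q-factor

Step 1 — Resonance condition Im(Z)=0 gives ω₀ = 1/√(LC).
Step 2 — ω₀ = 1/√(0.00272·1e-08) = 1.917e+05 rad/s.
Step 3 — f₀ = ω₀/(2π) = 3.052e+04 Hz.
Step 4 — Series Q: Q = ω₀L/R = 1.917e+05·0.00272/242 = 2.155.

(a) f₀ = 3.052e+04 Hz  (b) Q = 2.155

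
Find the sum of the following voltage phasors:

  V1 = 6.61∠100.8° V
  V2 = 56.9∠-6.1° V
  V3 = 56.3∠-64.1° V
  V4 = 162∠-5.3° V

Step 1 — Convert each phasor to rectangular form:
  V1 = 6.61·(cos(100.8°) + j·sin(100.8°)) = -1.239 + j6.493 V
  V2 = 56.9·(cos(-6.1°) + j·sin(-6.1°)) = 56.58 - j6.046 V
  V3 = 56.3·(cos(-64.1°) + j·sin(-64.1°)) = 24.59 - j50.65 V
  V4 = 162·(cos(-5.3°) + j·sin(-5.3°)) = 161.3 - j14.96 V
Step 2 — Sum components: V_total = 241.2 - j65.16 V.
Step 3 — Convert to polar: |V_total| = 249.9 V, ∠V_total = -15.1°.

V_total = 249.9∠-15.1° V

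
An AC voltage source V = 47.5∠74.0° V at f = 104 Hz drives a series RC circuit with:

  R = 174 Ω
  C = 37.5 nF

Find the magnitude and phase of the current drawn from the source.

Step 1 — Angular frequency: ω = 2π·f = 2π·104 = 653.5 rad/s.
Step 2 — Component impedances:
  R: Z = R = 174 Ω
  C: Z = 1/(jωC) = -j/(ω·C) = 0 - j4.081e+04 Ω
Step 3 — Series combination: Z_total = R + C = 174 - j4.081e+04 Ω = 4.081e+04∠-89.8° Ω.
Step 4 — Source phasor: V = 47.5∠74.0° V = 13.09 + j45.66 V.
Step 5 — Ohm's law: I = V / Z_total = (13.09 + j45.66) / (174 - j4.081e+04) = -0.001117 + j0.0003256 A.
Step 6 — Convert to polar: |I| = 0.001164 A, ∠I = 163.8°.

I = 0.001164∠163.8° A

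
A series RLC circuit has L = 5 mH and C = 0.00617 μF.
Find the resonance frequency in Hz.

Step 1 — Resonance condition Im(Z)=0 gives ω₀ = 1/√(LC).
Step 2 — ω₀ = 1/√(0.005·6.17e-09) = 1.8e+05 rad/s.
Step 3 — f₀ = ω₀/(2π) = 2.865e+04 Hz.

f₀ = 2.865e+04 Hz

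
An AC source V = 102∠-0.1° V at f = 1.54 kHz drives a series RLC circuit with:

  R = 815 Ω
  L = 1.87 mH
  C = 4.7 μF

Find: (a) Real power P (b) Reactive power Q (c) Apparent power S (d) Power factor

Step 1 — Angular frequency: ω = 2π·f = 2π·1540 = 9676 rad/s.
Step 2 — Component impedances:
  R: Z = R = 815 Ω
  L: Z = jωL = j·9676·0.00187 = 0 + j18.09 Ω
  C: Z = 1/(jωC) = -j/(ω·C) = 0 - j21.99 Ω
Step 3 — Series combination: Z_total = R + L + C = 815 - j3.894 Ω = 815∠-0.3° Ω.
Step 4 — Source phasor: V = 102∠-0.1° V = 102 - j0.178 V.
Step 5 — Current: I = V / Z = 0.1252 + j0.0003796 A = 0.1252∠0.2° A.
Step 6 — Complex power: S = V·I* = 12.77 - j0.061 VA.
Step 7 — Real power: P = Re(S) = 12.77 W.
Step 8 — Reactive power: Q = Im(S) = -0.061 VAR.
Step 9 — Apparent power: |S| = 12.77 VA.
Step 10 — Power factor: PF = P/|S| = 1 (leading).

(a) P = 12.77 W  (b) Q = -0.061 VAR  (c) S = 12.77 VA  (d) PF = 1 (leading)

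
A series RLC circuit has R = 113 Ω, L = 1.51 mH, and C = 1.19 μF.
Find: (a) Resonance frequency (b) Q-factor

Step 1 — Resonance condition Im(Z)=0 gives ω₀ = 1/√(LC).
Step 2 — ω₀ = 1/√(0.00151·1.19e-06) = 2.359e+04 rad/s.
Step 3 — f₀ = ω₀/(2π) = 3755 Hz.
Step 4 — Series Q: Q = ω₀L/R = 2.359e+04·0.00151/113 = 0.3152.

(a) f₀ = 3755 Hz  (b) Q = 0.3152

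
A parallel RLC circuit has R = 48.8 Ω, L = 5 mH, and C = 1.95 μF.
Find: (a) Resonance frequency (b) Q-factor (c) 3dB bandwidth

Step 1 — Resonance: ω₀ = 1/√(LC) = 1/√(0.005·1.95e-06) = 1.013e+04 rad/s.
Step 2 — f₀ = ω₀/(2π) = 1612 Hz.
Step 3 — Parallel Q: Q = R/(ω₀L) = 48.8/(1.013e+04·0.005) = 0.9637.
Step 4 — Bandwidth: Δω = ω₀/Q = 1.051e+04 rad/s; BW = Δω/(2π) = 1672 Hz.

(a) f₀ = 1612 Hz  (b) Q = 0.9637  (c) BW = 1672 Hz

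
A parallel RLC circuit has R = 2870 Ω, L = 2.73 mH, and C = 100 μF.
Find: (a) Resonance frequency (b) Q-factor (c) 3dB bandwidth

Step 1 — Resonance: ω₀ = 1/√(LC) = 1/√(0.00273·0.0001) = 1914 rad/s.
Step 2 — f₀ = ω₀/(2π) = 304.6 Hz.
Step 3 — Parallel Q: Q = R/(ω₀L) = 2870/(1914·0.00273) = 549.3.
Step 4 — Bandwidth: Δω = ω₀/Q = 3.484 rad/s; BW = Δω/(2π) = 0.5545 Hz.

(a) f₀ = 304.6 Hz  (b) Q = 549.3  (c) BW = 0.5545 Hz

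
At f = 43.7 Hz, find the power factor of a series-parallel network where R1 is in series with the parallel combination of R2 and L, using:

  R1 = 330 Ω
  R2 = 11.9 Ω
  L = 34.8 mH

Step 1 — Angular frequency: ω = 2π·f = 2π·43.7 = 274.6 rad/s.
Step 2 — Component impedances:
  R1: Z = R = 330 Ω
  R2: Z = R = 11.9 Ω
  L: Z = jωL = j·274.6·0.0348 = 0 + j9.555 Ω
Step 3 — Parallel branch: R2 || L = 1/(1/R2 + 1/L) = 4.665 + j5.81 Ω.
Step 4 — Series with R1: Z_total = R1 + (R2 || L) = 334.7 + j5.81 Ω = 334.7∠1.0° Ω.
Step 5 — Power factor: PF = cos(φ) = Re(Z)/|Z| = 334.66/334.72 = 0.9998.
Step 6 — Type: Im(Z) = 5.81 ⇒ lagging (phase φ = 1.0°).

PF = 0.9998 (lagging, φ = 1.0°)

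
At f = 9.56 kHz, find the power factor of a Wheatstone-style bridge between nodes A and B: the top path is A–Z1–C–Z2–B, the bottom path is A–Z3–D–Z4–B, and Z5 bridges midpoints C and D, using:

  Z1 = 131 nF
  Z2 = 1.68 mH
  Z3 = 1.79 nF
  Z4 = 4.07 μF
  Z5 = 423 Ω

Step 1 — Angular frequency: ω = 2π·f = 2π·9560 = 6.007e+04 rad/s.
Step 2 — Component impedances:
  Z1: Z = 1/(jωC) = -j/(ω·C) = 0 - j127.1 Ω
  Z2: Z = jωL = j·6.007e+04·0.00168 = 0 + j100.9 Ω
  Z3: Z = 1/(jωC) = -j/(ω·C) = 0 - j9301 Ω
  Z4: Z = 1/(jωC) = -j/(ω·C) = 0 - j4.09 Ω
  Z5: Z = R = 423 Ω
Step 3 — Bridge requires nodal analysis (the Z5 bridge couples midpoints C and D, so the two paths cannot be reduced to a simple series/parallel combination). Setting node B to ground and injecting 1 A at node A, the 3-node admittance system at A, C, D solves to V_A = Z_AB = 22.73 - j31.35 Ω = 38.73∠-54.1° Ω.
Step 4 — Power factor: PF = cos(φ) = Re(Z)/|Z| = 22.73/38.73 = 0.5869.
Step 5 — Type: Im(Z) = -31.35 ⇒ leading (phase φ = -54.1°).

PF = 0.5869 (leading, φ = -54.1°)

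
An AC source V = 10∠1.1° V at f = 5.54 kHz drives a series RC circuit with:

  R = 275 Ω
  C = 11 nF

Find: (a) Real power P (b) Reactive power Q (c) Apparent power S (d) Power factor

Step 1 — Angular frequency: ω = 2π·f = 2π·5540 = 3.481e+04 rad/s.
Step 2 — Component impedances:
  R: Z = R = 275 Ω
  C: Z = 1/(jωC) = -j/(ω·C) = 0 - j2612 Ω
Step 3 — Series combination: Z_total = R + C = 275 - j2612 Ω = 2626∠-84.0° Ω.
Step 4 — Source phasor: V = 10∠1.1° V = 9.998 + j0.192 V.
Step 5 — Current: I = V / Z = 0.000326 + j0.003794 A = 0.003808∠85.1° A.
Step 6 — Complex power: S = V·I* = 0.003988 - j0.03787 VA.
Step 7 — Real power: P = Re(S) = 0.003988 W.
Step 8 — Reactive power: Q = Im(S) = -0.03787 VAR.
Step 9 — Apparent power: |S| = 0.03808 VA.
Step 10 — Power factor: PF = P/|S| = 0.1047 (leading).

(a) P = 0.003988 W  (b) Q = -0.03787 VAR  (c) S = 0.03808 VA  (d) PF = 0.1047 (leading)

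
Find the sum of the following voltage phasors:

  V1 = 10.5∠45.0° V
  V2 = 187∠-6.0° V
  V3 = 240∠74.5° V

Step 1 — Convert each phasor to rectangular form:
  V1 = 10.5·(cos(45.0°) + j·sin(45.0°)) = 7.425 + j7.425 V
  V2 = 187·(cos(-6.0°) + j·sin(-6.0°)) = 186 - j19.55 V
  V3 = 240·(cos(74.5°) + j·sin(74.5°)) = 64.14 + j231.3 V
Step 2 — Sum components: V_total = 257.5 + j219.1 V.
Step 3 — Convert to polar: |V_total| = 338.2 V, ∠V_total = 40.4°.

V_total = 338.2∠40.4° V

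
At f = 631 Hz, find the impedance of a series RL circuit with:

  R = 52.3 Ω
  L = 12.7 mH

Step 1 — Angular frequency: ω = 2π·f = 2π·631 = 3965 rad/s.
Step 2 — Component impedances:
  R: Z = R = 52.3 Ω
  L: Z = jωL = j·3965·0.0127 = 0 + j50.35 Ω
Step 3 — Series combination: Z_total = R + L = 52.3 + j50.35 Ω = 72.6∠43.9° Ω.

Z = 52.3 + j50.35 Ω = 72.6∠43.9° Ω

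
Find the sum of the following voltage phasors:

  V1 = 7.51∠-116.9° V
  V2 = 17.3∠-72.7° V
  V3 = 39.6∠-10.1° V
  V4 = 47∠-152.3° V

Step 1 — Convert each phasor to rectangular form:
  V1 = 7.51·(cos(-116.9°) + j·sin(-116.9°)) = -3.398 - j6.697 V
  V2 = 17.3·(cos(-72.7°) + j·sin(-72.7°)) = 5.145 - j16.52 V
  V3 = 39.6·(cos(-10.1°) + j·sin(-10.1°)) = 38.99 - j6.945 V
  V4 = 47·(cos(-152.3°) + j·sin(-152.3°)) = -41.61 - j21.85 V
Step 2 — Sum components: V_total = -0.8804 - j52.01 V.
Step 3 — Convert to polar: |V_total| = 52.01 V, ∠V_total = -91.0°.

V_total = 52.01∠-91.0° V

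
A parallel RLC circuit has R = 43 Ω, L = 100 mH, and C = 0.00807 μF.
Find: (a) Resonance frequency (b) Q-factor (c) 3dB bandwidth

Step 1 — Resonance: ω₀ = 1/√(LC) = 1/√(0.1·8.07e-09) = 3.52e+04 rad/s.
Step 2 — f₀ = ω₀/(2π) = 5603 Hz.
Step 3 — Parallel Q: Q = R/(ω₀L) = 43/(3.52e+04·0.1) = 0.01222.
Step 4 — Bandwidth: Δω = ω₀/Q = 2.882e+06 rad/s; BW = Δω/(2π) = 4.586e+05 Hz.

(a) f₀ = 5603 Hz  (b) Q = 0.01222  (c) BW = 4.586e+05 Hz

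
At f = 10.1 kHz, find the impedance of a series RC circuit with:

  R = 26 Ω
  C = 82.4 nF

Step 1 — Angular frequency: ω = 2π·f = 2π·1.01e+04 = 6.346e+04 rad/s.
Step 2 — Component impedances:
  R: Z = R = 26 Ω
  C: Z = 1/(jωC) = -j/(ω·C) = 0 - j191.2 Ω
Step 3 — Series combination: Z_total = R + C = 26 - j191.2 Ω = 193∠-82.3° Ω.

Z = 26 - j191.2 Ω = 193∠-82.3° Ω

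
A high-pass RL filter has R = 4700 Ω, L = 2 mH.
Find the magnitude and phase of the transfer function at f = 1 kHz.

Step 1 — Angular frequency: ω = 2π·1000 = 6283 rad/s.
Step 2 — Transfer function: H(jω) = jωL/(R + jωL).
Step 3 — Numerator jωL = j·12.57; denominator R + jωL = 4700 + j12.57.
Step 4 — H = 7.149e-06 + j0.002674.
Step 5 — Magnitude: |H| = 0.002674 (-51.5 dB); phase: φ = 89.8°.

|H| = 0.002674 (-51.5 dB), φ = 89.8°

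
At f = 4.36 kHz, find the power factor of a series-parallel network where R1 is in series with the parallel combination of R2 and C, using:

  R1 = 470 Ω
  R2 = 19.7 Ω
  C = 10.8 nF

Step 1 — Angular frequency: ω = 2π·f = 2π·4360 = 2.739e+04 rad/s.
Step 2 — Component impedances:
  R1: Z = R = 470 Ω
  R2: Z = R = 19.7 Ω
  C: Z = 1/(jωC) = -j/(ω·C) = 0 - j3380 Ω
Step 3 — Parallel branch: R2 || C = 1/(1/R2 + 1/C) = 19.7 - j0.1148 Ω.
Step 4 — Series with R1: Z_total = R1 + (R2 || C) = 489.7 - j0.1148 Ω = 489.7∠-0.0° Ω.
Step 5 — Power factor: PF = cos(φ) = Re(Z)/|Z| = 489.7/489.7 = 1.
Step 6 — Type: Im(Z) = -0.1148 ⇒ leading (phase φ = -0.0°).

PF = 1 (leading, φ = -0.0°)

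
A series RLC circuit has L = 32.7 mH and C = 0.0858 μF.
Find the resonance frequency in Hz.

Step 1 — Resonance condition Im(Z)=0 gives ω₀ = 1/√(LC).
Step 2 — ω₀ = 1/√(0.0327·8.58e-08) = 1.888e+04 rad/s.
Step 3 — f₀ = ω₀/(2π) = 3005 Hz.

f₀ = 3005 Hz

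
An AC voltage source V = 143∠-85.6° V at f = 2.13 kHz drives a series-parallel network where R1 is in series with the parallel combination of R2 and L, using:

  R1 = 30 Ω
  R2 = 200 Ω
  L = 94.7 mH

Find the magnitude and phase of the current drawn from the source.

Step 1 — Angular frequency: ω = 2π·f = 2π·2130 = 1.338e+04 rad/s.
Step 2 — Component impedances:
  R1: Z = R = 30 Ω
  R2: Z = R = 200 Ω
  L: Z = jωL = j·1.338e+04·0.0947 = 0 + j1267 Ω
Step 3 — Parallel branch: R2 || L = 1/(1/R2 + 1/L) = 195.1 + j30.79 Ω.
Step 4 — Series with R1: Z_total = R1 + (R2 || L) = 225.1 + j30.79 Ω = 227.2∠7.8° Ω.
Step 5 — Source phasor: V = 143∠-85.6° V = 10.97 - j142.6 V.
Step 6 — Ohm's law: I = V / Z_total = (10.97 - j142.6) / (225.1 + j30.79) = -0.03719 - j0.6282 A.
Step 7 — Convert to polar: |I| = 0.6293 A, ∠I = -93.4°.

I = 0.6293∠-93.4° A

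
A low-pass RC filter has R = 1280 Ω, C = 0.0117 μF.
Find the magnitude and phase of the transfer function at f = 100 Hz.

Step 1 — Angular frequency: ω = 2π·100 = 628.3 rad/s.
Step 2 — Transfer function: H(jω) = 1/(1 + jωRC).
Step 3 — Denominator: 1 + jωRC = 1 + j·628.3·1280·1.17e-08 = 1 + j0.00941.
Step 4 — H = 0.9999 - j0.009409.
Step 5 — Magnitude: |H| = 1 (-0.0 dB); phase: φ = -0.5°.

|H| = 1 (-0.0 dB), φ = -0.5°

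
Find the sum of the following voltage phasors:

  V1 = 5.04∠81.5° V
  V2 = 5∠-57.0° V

Step 1 — Convert each phasor to rectangular form:
  V1 = 5.04·(cos(81.5°) + j·sin(81.5°)) = 0.745 + j4.985 V
  V2 = 5·(cos(-57.0°) + j·sin(-57.0°)) = 2.723 - j4.193 V
Step 2 — Sum components: V_total = 3.468 + j0.7913 V.
Step 3 — Convert to polar: |V_total| = 3.557 V, ∠V_total = 12.9°.

V_total = 3.557∠12.9° V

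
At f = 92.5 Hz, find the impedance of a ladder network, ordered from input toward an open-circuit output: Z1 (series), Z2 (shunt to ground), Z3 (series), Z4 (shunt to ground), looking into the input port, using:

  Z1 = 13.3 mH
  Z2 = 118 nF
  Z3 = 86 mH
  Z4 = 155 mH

Step 1 — Angular frequency: ω = 2π·f = 2π·92.5 = 581.2 rad/s.
Step 2 — Component impedances:
  Z1: Z = jωL = j·581.2·0.0133 = 0 + j7.73 Ω
  Z2: Z = 1/(jωC) = -j/(ω·C) = 0 - j1.458e+04 Ω
  Z3: Z = jωL = j·581.2·0.086 = 0 + j49.98 Ω
  Z4: Z = jωL = j·581.2·0.155 = 0 + j90.09 Ω
Step 3 — Ladder network (open output): work backward from the far end, alternating series and parallel combinations. Z_in = 0 + j149.2 Ω = 149.2∠90.0° Ω.

Z = 0 + j149.2 Ω = 149.2∠90.0° Ω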